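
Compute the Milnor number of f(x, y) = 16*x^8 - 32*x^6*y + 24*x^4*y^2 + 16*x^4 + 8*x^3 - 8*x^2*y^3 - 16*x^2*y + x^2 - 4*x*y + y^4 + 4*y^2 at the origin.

The Hessian of f at 0 is [[2, -4], [-4, 8]] with rank 1, so corank 1. A Groebner basis of the Jacobian ideal J(f) in C{x,y} is {x^2 + x/4 - y/2, x*y + x/8 - y/4, x/16 + y^2 - y/8}; counting standard monomials gives mu = 3. Corank 1: A-series; mu = 3 gives A_3.

3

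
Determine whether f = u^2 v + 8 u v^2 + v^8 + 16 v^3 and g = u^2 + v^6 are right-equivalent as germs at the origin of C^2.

The Hessian of f at 0 has rank 0. Corank 2; j^3 = v*(u + 4*v)^2 has shape L^2 M (L != M), so D-series; mu = 9 gives D_9. The Hessian of g at 0 has rank 1. Corank 1: A-series; mu = 5 gives A_5. f is D_9 but g is A_5, hence not right-equivalent.

No.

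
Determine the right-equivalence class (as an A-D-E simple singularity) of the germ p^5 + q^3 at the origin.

The Hessian of f at 0 has rank 0. Corank 2; j^3 = q^3 is a perfect cube, so E-series; the 5-jet and mu = 8 give E_8.

E_8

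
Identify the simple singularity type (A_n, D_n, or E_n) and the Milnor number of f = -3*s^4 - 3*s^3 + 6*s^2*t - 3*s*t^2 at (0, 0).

Type D_5, Milnor number mu = 5.

The Hessian of f at 0 has rank 0. Corank 2; j^3 = -3*s*(s - t)^2 has shape L^2 M (L != M), so D-series; mu = 5 gives D_5.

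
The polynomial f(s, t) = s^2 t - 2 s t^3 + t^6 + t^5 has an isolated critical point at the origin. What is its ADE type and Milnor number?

Type D7, Milnor number mu = 7.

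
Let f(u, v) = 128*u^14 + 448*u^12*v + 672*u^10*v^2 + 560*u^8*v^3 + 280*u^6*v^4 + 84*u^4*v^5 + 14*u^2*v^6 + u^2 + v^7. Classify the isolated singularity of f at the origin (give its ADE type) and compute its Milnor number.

Type A_{6}, Milnor number mu = 6.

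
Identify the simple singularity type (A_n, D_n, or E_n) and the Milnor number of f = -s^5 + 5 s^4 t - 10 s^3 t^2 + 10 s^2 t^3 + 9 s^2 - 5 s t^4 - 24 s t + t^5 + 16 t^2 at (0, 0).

The Hessian of f at 0 is [[18, -24], [-24, 32]] with rank 1, so corank 1. A Groebner basis of the Jacobian ideal J(f) in C{s,t} is {t^4, s - 4*t/3}; counting standard monomials gives mu = 4. Corank 1: A-series; mu = 4 gives A_4.

Type A_4, Milnor number mu = 4.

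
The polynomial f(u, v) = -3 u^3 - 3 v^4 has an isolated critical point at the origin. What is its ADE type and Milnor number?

Type E_{6}, Milnor number mu = 6.

The Hessian of f at 0 has rank 0. Corank 2; j^3 = -3*u^3 is a perfect cube, so E-series; the 4-jet and mu = 6 give E_6.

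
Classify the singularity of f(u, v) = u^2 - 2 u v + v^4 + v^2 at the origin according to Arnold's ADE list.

A_3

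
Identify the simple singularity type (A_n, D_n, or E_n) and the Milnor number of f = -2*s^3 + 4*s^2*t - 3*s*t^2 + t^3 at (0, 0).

Type D4, Milnor number mu = 4.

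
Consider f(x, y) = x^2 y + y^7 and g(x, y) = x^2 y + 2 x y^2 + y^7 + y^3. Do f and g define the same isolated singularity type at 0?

Yes.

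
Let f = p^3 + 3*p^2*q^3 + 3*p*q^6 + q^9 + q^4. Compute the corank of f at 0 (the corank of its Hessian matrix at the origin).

2

The Hessian at 0 is [[0, 0], [0, 0]] of rank 0; hence corank 2.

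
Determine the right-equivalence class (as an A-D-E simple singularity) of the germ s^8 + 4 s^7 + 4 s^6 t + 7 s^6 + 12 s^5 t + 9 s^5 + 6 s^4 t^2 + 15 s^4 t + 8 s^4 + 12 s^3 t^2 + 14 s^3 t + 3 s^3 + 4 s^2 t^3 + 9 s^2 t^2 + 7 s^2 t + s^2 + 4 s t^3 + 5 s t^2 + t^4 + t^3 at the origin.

A_2

The Hessian of f at 0 has rank 1. Corank 1: A-series; mu = 2 gives A_2.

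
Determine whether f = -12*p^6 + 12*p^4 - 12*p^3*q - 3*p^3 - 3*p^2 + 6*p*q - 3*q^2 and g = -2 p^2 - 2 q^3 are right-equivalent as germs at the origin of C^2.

The Hessian of f at 0 has rank 1. Corank 1: A-series; mu = 2 gives A_2. The Hessian of g at 0 has rank 1. Corank 1: A-series; mu = 2 gives A_2. Both have type A_2, hence right-equivalent.

Yes.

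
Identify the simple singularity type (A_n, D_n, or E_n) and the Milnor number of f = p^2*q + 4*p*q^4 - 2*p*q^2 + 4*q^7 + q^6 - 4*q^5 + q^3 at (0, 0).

Type D_7, Milnor number mu = 7.

The Hessian of f at 0 is [[0, 0], [0, 0]] with rank 0, so corank 2. A Groebner basis of the Jacobian ideal J(f) in C{p,q} is {p*q/2 + q^4 - q^2/2, p^3 - p^2 + 2*p*q - q^3 - q^2, p^2*q - 2*p^2/3 + 4*p*q/3 - q^3 - 2*q^2/3, -p^2/3 + p*q^2 + 2*p*q/3 - q^3 - q^2/3}; counting standard monomials gives mu = 7. Corank 2; j^3 = q*(p - q)^2 has shape L^2 M (L != M), so D-series; mu = 7 gives D_7.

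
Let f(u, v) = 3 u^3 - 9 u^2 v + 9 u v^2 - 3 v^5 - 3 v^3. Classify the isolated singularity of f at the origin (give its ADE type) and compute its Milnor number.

The Hessian of f at 0 is [[0, 0], [0, 0]] with rank 0, so corank 2. A Groebner basis of the Jacobian ideal J(f) in C{u,v} is {v^4, u^2 - 2*u*v + v^2}; counting standard monomials gives mu = 8. Corank 2; j^3 = 3*(u - v)^3 is a perfect cube, so E-series; the 5-jet and mu = 8 give E_8.

Type E8, Milnor number mu = 8.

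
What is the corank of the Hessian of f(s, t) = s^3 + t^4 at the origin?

2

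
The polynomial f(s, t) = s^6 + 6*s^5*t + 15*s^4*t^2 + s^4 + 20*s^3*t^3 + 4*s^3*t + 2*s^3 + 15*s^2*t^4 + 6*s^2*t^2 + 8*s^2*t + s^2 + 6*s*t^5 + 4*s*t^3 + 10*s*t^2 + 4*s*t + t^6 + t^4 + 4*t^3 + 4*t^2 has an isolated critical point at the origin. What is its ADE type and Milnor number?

The Hessian of f at 0 has rank 1. Corank 1: A-series; mu = 5 gives A_5.

Type A_5, Milnor number mu = 5.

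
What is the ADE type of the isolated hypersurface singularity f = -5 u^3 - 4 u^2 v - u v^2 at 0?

D4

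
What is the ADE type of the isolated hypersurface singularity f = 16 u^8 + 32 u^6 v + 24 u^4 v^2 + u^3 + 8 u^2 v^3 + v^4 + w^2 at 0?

E_6

The Hessian of f at 0 has rank 1. Corank 2; j^3 = u^3 is a perfect cube, so E-series; the 4-jet and mu = 6 give E_6.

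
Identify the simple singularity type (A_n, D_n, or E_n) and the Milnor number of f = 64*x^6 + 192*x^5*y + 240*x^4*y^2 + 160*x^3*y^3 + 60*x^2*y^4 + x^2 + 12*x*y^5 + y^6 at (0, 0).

The Hessian of f at 0 has rank 1. Corank 1: A-series; mu = 5 gives A_5.

Type A_{5}, Milnor number mu = 5.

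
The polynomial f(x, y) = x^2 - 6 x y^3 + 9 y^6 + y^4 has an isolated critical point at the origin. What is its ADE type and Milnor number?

Type A_3, Milnor number mu = 3.

The Hessian of f at 0 has rank 1. Corank 1: A-series; mu = 3 gives A_3.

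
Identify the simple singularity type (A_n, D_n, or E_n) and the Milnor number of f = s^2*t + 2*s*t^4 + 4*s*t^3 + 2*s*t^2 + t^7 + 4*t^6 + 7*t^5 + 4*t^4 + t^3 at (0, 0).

The Hessian of f at 0 has rank 0. Corank 2; j^3 = t*(s + t)^2 has shape L^2 M (L != M), so D-series; mu = 6 gives D_6.

Type D_6, Milnor number mu = 6.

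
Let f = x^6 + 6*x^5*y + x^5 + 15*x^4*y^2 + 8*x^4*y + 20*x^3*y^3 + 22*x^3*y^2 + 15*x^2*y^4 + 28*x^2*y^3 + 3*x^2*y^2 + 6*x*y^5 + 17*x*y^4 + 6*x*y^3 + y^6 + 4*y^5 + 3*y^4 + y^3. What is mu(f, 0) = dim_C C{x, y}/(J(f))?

8

The Hessian of f at 0 has rank 0. Corank 2; j^3 = y^3 is a perfect cube, so E-series; the 5-jet and mu = 8 give E_8.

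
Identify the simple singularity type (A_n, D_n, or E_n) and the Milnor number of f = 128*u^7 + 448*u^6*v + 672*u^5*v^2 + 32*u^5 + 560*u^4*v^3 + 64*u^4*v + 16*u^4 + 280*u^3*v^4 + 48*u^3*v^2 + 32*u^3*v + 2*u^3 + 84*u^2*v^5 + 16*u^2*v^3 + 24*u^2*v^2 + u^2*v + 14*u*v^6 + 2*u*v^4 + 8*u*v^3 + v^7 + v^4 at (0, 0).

Type D5, Milnor number mu = 5.

The Hessian of f at 0 is [[0, 0], [0, 0]] with rank 0, so corank 2. A Groebner basis of the Jacobian ideal J(f) in C{u,v} is {u*v^2, -u*v/8 + v^3, u^2 + u*v/2}; counting standard monomials gives mu = 5. Corank 2; j^3 = u^2*(2*u + v) has shape L^2 M (L != M), so D-series; mu = 5 gives D_5.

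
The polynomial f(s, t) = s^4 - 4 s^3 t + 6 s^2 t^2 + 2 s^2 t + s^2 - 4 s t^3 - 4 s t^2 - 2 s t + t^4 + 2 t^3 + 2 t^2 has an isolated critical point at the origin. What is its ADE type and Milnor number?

Type A1, Milnor number mu = 1.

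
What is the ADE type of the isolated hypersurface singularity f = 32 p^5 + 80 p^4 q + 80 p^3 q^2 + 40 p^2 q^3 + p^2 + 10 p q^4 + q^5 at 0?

A_{4}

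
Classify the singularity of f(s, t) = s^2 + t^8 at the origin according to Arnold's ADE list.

A_{7}

The Hessian of f at 0 has rank 1. Corank 1: A-series; mu = 7 gives A_7.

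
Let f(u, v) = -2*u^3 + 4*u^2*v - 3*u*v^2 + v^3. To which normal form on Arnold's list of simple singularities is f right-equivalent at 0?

D4

The Hessian of f at 0 has rank 0. Corank 2; j^3 = -(u - v)*(2*u^2 - 2*u*v + v^2) splits into three distinct lines over C (the quadratic factor has nonzero discriminant), so D_4.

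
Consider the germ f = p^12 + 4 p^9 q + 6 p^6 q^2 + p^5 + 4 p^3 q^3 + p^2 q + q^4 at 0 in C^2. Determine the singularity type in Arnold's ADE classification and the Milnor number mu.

Type D_{5}, Milnor number mu = 5.

The Hessian of f at 0 is [[0, 0], [0, 0]] with rank 0, so corank 2. A Groebner basis of the Jacobian ideal J(f) in C{p,q} is {p^3, p^2/4 + q^3, p*q}; counting standard monomials gives mu = 5. Corank 2; j^3 = p^2*q has shape L^2 M (L != M), so D-series; mu = 5 gives D_5.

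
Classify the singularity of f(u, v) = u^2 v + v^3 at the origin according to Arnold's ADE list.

D_{4}

The Hessian of f at 0 is [[0, 0], [0, 0]] with rank 0, so corank 2. A Groebner basis of the Jacobian ideal J(f) in C{u,v} is {v^3, u^2 + 3*v^2, u*v}; counting standard monomials gives mu = 4. Corank 2; j^3 = v*(u^2 + v^2) splits into three distinct lines over C (the quadratic factor has nonzero discriminant), so D_4.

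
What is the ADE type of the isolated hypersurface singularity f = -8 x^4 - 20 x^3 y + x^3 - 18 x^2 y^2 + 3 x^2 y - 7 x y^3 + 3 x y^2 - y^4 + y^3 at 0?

E_7

The Hessian of f at 0 has rank 0. Corank 2; j^3 = (x + y)^3 is a perfect cube, so E-series; the 4-jet and mu = 7 give E_7.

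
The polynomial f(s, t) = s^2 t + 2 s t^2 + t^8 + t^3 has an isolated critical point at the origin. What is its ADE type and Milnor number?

Type D_9, Milnor number mu = 9.

The Hessian of f at 0 has rank 0. Corank 2; j^3 = t*(s + t)^2 has shape L^2 M (L != M), so D-series; mu = 9 gives D_9.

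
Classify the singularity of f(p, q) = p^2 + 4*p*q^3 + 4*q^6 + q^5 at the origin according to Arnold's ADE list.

A4

The Hessian of f at 0 has rank 1. Corank 1: A-series; mu = 4 gives A_4.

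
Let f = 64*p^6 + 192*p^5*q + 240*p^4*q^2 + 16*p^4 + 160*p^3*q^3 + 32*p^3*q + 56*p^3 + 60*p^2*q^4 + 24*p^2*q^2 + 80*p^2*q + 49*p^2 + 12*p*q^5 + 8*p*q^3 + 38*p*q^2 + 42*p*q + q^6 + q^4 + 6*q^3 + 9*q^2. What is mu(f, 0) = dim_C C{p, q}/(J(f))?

The Hessian of f at 0 has rank 1. Corank 1: A-series; mu = 5 gives A_5.

5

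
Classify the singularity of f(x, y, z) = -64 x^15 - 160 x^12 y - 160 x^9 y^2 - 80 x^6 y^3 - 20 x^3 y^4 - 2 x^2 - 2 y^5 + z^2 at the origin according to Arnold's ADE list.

A4

The Hessian of f at 0 is [[-4, 0, 0], [0, 0, 0], [0, 0, 2]] with rank 2, so corank 1. A Groebner basis of the Jacobian ideal J(f) in C{x,y,z} is {y^4, x, z}; counting standard monomials gives mu = 4. Corank 1: A-series; mu = 4 gives A_4.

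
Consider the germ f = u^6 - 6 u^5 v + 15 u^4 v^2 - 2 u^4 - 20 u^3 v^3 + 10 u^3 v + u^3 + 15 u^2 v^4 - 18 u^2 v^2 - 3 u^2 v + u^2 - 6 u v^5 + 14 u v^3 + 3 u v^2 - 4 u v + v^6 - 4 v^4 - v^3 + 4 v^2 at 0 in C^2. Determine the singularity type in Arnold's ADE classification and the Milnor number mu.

The Hessian of f at 0 has rank 1. Corank 1: A-series; mu = 2 gives A_2.

Type A_2, Milnor number mu = 2.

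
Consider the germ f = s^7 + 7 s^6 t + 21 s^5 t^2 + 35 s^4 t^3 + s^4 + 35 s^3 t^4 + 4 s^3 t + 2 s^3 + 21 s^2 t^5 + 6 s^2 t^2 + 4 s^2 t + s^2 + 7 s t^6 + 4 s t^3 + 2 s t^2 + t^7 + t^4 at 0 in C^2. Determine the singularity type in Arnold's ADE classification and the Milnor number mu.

Type A6, Milnor number mu = 6.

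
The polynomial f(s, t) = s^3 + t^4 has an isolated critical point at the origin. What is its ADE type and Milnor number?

The Hessian of f at 0 is [[0, 0], [0, 0]] with rank 0, so corank 2. A Groebner basis of the Jacobian ideal J(f) in C{s,t} is {t^3, s^2}; counting standard monomials gives mu = 6. Corank 2; j^3 = s^3 is a perfect cube, so E-series; the 4-jet and mu = 6 give E_6.

Type E6, Milnor number mu = 6.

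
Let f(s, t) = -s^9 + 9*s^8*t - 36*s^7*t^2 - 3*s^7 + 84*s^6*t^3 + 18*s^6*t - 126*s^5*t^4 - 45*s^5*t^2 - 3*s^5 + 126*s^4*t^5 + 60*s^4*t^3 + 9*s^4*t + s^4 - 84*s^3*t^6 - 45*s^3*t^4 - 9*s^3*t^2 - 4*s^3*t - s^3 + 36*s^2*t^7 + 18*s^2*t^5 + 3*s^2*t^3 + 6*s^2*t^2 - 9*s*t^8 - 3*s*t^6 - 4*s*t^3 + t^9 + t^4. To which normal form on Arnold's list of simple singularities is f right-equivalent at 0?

E_{6}

The Hessian of f at 0 is [[0, 0], [0, 0]] with rank 0, so corank 2. A Groebner basis of the Jacobian ideal J(f) in C{s,t} is {t^4, s*t^2 - t^3/3, s^2}; counting standard monomials gives mu = 6. Corank 2; j^3 = -s^3 is a perfect cube, so E-series; the 4-jet and mu = 6 give E_6.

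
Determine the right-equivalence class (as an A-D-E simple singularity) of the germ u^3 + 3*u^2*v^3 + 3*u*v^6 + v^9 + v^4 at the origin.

E_{6}

The Hessian of f at 0 has rank 0. Corank 2; j^3 = u^3 is a perfect cube, so E-series; the 4-jet and mu = 6 give E_6.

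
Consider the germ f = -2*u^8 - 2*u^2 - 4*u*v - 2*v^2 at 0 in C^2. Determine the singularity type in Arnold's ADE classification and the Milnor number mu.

Type A_{7}, Milnor number mu = 7.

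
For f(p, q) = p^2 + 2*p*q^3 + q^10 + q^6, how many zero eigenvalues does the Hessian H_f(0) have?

The Hessian at 0 is [[2, 0], [0, 0]] of rank 1; hence corank 1.

1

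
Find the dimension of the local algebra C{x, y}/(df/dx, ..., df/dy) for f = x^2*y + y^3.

4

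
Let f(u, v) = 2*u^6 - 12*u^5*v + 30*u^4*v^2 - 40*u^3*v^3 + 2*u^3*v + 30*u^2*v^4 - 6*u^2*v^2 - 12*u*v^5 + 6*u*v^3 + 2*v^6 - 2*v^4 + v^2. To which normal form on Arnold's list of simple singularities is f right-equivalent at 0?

A5

The Hessian of f at 0 has rank 1. Corank 1: A-series; mu = 5 gives A_5.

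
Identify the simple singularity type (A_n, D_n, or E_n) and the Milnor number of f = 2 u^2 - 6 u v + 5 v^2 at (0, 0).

Type A1, Milnor number mu = 1.

The Hessian of f at 0 has rank 2. Corank 0: nondegenerate Morse point, so A_1.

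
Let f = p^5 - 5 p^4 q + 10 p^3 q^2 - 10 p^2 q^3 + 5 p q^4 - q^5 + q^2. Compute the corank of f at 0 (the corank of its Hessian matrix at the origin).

The Hessian at 0 is [[0, 0], [0, 2]] of rank 1; hence corank 1.

1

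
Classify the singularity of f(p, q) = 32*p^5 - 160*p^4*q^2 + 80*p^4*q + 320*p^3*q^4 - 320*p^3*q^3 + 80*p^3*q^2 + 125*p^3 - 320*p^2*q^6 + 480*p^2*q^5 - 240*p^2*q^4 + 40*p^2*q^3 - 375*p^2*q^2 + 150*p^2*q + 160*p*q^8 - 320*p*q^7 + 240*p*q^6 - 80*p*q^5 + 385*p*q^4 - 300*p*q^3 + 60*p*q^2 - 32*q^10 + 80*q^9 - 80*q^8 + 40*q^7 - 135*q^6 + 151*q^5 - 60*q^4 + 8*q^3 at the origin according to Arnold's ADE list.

The Hessian of f at 0 is [[0, 0], [0, 0]] with rank 0, so corank 2. A Groebner basis of the Jacobian ideal J(f) in C{p,q} is {-17*p^2/40 + p*q^3 + 17*p*q^2/20 - 17*p*q/50 + 17*q^3/50 - 17*q^2/250, p^2 - 2*p*q^2 + 4*p*q/5 + q^4 - 4*q^3/5 + 4*q^2/25, p^3 + 3*p^2/50 - 3*p*q^2/5 + 6*p*q/125 - 22*q^3/125 + 6*q^2/625, p^2*q - p^2/20 + 9*p*q^2/10 - p*q/25 + q^3/5 - q^2/125}; counting standard monomials gives mu = 8. Corank 2; j^3 = (5*p + 2*q)^3 is a perfect cube, so E-series; the 5-jet and mu = 8 give E_8.

E_{8}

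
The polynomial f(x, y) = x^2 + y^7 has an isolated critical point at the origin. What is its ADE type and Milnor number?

The Hessian of f at 0 has rank 1. Corank 1: A-series; mu = 6 gives A_6.

Type A_6, Milnor number mu = 6.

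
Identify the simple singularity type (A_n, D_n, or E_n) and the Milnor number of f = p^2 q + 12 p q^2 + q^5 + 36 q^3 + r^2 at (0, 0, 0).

Type D_6, Milnor number mu = 6.

The Hessian of f at 0 has rank 1. Corank 2; j^3 = q*(p + 6*q)^2 has shape L^2 M (L != M), so D-series; mu = 6 gives D_6.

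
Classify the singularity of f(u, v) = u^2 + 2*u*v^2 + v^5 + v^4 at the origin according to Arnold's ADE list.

A4

The Hessian of f at 0 is [[2, 0], [0, 0]] with rank 1, so corank 1. A Groebner basis of the Jacobian ideal J(f) in C{u,v} is {u^2, u + v^2}; counting standard monomials gives mu = 4. Corank 1: A-series; mu = 4 gives A_4.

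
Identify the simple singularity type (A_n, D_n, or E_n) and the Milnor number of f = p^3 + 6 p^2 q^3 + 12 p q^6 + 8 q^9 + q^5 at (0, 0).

Type E8, Milnor number mu = 8.

The Hessian of f at 0 has rank 0. Corank 2; j^3 = p^3 is a perfect cube, so E-series; the 5-jet and mu = 8 give E_8.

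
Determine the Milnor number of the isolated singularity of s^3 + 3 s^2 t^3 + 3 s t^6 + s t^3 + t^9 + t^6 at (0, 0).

7

The Hessian of f at 0 has rank 0. Corank 2; j^3 = s^3 is a perfect cube, so E-series; the 4-jet and mu = 7 give E_7.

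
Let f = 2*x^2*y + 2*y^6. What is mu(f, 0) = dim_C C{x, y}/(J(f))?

The Hessian of f at 0 is [[0, 0], [0, 0]] with rank 0, so corank 2. A Groebner basis of the Jacobian ideal J(f) in C{x,y} is {x^2/6 + y^5, x^3, x*y}; counting standard monomials gives mu = 7. Corank 2; j^3 = 2*x^2*y has shape L^2 M (L != M), so D-series; mu = 7 gives D_7.

7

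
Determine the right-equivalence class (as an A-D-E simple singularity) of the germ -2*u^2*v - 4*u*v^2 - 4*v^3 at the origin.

D4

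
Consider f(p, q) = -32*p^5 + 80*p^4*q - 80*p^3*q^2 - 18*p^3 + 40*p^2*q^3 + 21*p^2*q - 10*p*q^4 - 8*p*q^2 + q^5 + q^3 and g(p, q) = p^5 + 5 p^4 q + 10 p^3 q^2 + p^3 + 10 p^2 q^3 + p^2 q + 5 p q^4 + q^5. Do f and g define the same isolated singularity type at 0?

The Hessian of f at 0 is [[0, 0], [0, 0]] with rank 0, so corank 2. A Groebner basis of the Jacobian ideal J(f) in C{p,q} is {243*p*q/10 + q^4 - 81*q^2/10, p*q^2 - q^3/3, p^2 - 5*p*q/6 + q^2/6}; counting standard monomials gives mu = 6. Corank 2; j^3 = -(2*p - q)*(3*p - q)^2 has shape L^2 M (L != M), so D-series; mu = 6 gives D_6. The Hessian of g at 0 is [[0, 0], [0, 0]] with rank 0, so corank 2. A Groebner basis of the Jacobian ideal J(g) in C{p,q} is {-p*q/5 + q^4, p*q^2, p^2 + p*q}; counting standard monomials gives mu = 6. Corank 2; j^3 = p^2*(p + q) has shape L^2 M (L != M), so D-series; mu = 6 gives D_6. Both have type D_6, hence right-equivalent.

Yes.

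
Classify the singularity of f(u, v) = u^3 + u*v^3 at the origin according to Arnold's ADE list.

The Hessian of f at 0 has rank 0. Corank 2; j^3 = u^3 is a perfect cube, so E-series; the 4-jet and mu = 7 give E_7.

E7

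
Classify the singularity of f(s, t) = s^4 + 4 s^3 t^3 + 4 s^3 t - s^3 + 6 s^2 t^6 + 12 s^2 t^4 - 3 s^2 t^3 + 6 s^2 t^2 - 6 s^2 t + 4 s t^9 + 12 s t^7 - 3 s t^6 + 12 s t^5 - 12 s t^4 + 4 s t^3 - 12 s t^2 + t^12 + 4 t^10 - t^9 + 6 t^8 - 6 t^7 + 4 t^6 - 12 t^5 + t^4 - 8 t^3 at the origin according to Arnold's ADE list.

The Hessian of f at 0 has rank 0. Corank 2; j^3 = -(s + 2*t)^3 is a perfect cube, so E-series; the 4-jet and mu = 6 give E_6.

E_6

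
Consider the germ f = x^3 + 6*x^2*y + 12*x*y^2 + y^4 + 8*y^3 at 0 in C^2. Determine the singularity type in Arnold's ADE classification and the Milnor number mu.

The Hessian of f at 0 has rank 0. Corank 2; j^3 = (x + 2*y)^3 is a perfect cube, so E-series; the 4-jet and mu = 6 give E_6.

Type E_6, Milnor number mu = 6.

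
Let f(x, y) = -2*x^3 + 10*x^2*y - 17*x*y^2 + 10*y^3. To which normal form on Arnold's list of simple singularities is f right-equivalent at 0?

The Hessian of f at 0 has rank 0. Corank 2; j^3 = -(x - 2*y)*(2*x^2 - 6*x*y + 5*y^2) splits into three distinct lines over C (the quadratic factor has nonzero discriminant), so D_4.

D_4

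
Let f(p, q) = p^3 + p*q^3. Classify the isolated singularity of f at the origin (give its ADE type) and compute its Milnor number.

Type E_7, Milnor number mu = 7.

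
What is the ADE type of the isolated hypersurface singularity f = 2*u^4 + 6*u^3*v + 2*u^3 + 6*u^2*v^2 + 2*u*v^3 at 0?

E_7

The Hessian of f at 0 has rank 0. Corank 2; j^3 = 2*u^3 is a perfect cube, so E-series; the 4-jet and mu = 7 give E_7.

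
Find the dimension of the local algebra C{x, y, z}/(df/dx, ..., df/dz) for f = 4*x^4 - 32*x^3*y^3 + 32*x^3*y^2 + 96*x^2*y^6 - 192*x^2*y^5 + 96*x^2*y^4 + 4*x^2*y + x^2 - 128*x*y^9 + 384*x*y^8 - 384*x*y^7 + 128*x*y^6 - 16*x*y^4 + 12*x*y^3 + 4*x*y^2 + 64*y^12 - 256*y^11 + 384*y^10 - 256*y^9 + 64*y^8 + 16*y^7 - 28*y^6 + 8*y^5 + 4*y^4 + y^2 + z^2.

The Hessian of f at 0 has rank 3. Corank 0: nondegenerate Morse point, so A_1.

1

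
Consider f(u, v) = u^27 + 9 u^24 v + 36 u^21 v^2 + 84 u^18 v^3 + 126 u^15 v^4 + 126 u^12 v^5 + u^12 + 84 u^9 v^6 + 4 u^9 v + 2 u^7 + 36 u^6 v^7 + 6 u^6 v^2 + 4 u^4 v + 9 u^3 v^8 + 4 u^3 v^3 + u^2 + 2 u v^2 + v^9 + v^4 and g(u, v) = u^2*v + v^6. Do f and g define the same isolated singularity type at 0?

The Hessian of f at 0 is [[2, 0], [0, 0]] with rank 1, so corank 1. A Groebner basis of the Jacobian ideal J(f) in C{u,v} is {u^4, u^3*v + u/2 + v^2/2, u^2 + u*v^2, u*v + v^3}; counting standard monomials gives mu = 8. Corank 1: A-series; mu = 8 gives A_8. The Hessian of g at 0 is [[0, 0], [0, 0]] with rank 0, so corank 2. A Groebner basis of the Jacobian ideal J(g) in C{u,v} is {u^2/6 + v^5, u^3, u*v}; counting standard monomials gives mu = 7. Corank 2; j^3 = u^2*v has shape L^2 M (L != M), so D-series; mu = 7 gives D_7. f is A_8 but g is D_7, hence not right-equivalent.

No.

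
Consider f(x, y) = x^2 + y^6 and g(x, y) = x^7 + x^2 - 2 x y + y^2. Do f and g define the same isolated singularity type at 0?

No.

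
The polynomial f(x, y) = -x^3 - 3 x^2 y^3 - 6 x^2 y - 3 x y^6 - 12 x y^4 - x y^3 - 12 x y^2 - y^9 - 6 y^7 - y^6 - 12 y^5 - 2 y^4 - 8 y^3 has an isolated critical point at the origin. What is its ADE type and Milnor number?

The Hessian of f at 0 has rank 0. Corank 2; j^3 = -(x + 2*y)^3 is a perfect cube, so E-series; the 4-jet and mu = 7 give E_7.

Type E_{7}, Milnor number mu = 7.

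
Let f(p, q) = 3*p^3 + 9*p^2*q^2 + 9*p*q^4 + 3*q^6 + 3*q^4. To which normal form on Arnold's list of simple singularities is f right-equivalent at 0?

E_6

The Hessian of f at 0 has rank 0. Corank 2; j^3 = 3*p^3 is a perfect cube, so E-series; the 4-jet and mu = 6 give E_6.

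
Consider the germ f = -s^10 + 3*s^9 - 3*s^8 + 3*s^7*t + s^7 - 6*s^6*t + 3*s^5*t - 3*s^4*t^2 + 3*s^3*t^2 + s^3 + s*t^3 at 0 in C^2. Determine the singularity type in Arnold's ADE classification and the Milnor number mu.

The Hessian of f at 0 has rank 0. Corank 2; j^3 = s^3 is a perfect cube, so E-series; the 4-jet and mu = 7 give E_7.

Type E_{7}, Milnor number mu = 7.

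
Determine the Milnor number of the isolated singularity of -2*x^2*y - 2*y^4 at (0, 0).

The Hessian of f at 0 is [[0, 0], [0, 0]] with rank 0, so corank 2. A Groebner basis of the Jacobian ideal J(f) in C{x,y} is {x^3, x^2/4 + y^3, x*y}; counting standard monomials gives mu = 5. Corank 2; j^3 = -2*x^2*y has shape L^2 M (L != M), so D-series; mu = 5 gives D_5.

5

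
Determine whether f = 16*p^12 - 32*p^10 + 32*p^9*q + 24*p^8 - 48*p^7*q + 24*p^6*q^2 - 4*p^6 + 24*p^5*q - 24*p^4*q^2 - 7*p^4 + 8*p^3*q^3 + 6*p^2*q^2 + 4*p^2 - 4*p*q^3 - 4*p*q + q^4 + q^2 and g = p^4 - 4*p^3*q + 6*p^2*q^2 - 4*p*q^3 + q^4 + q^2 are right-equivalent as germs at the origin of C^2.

The Hessian of f at 0 has rank 1. Corank 1: A-series; mu = 3 gives A_3. The Hessian of g at 0 has rank 1. Corank 1: A-series; mu = 3 gives A_3. Both have type A_3, hence right-equivalent.

Yes.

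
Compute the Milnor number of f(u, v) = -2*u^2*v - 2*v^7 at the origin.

8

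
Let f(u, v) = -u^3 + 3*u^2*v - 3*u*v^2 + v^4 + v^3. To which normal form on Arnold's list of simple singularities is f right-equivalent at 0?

E_6

The Hessian of f at 0 has rank 0. Corank 2; j^3 = -(u - v)^3 is a perfect cube, so E-series; the 4-jet and mu = 6 give E_6.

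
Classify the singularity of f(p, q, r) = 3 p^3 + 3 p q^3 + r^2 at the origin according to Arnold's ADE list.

E_7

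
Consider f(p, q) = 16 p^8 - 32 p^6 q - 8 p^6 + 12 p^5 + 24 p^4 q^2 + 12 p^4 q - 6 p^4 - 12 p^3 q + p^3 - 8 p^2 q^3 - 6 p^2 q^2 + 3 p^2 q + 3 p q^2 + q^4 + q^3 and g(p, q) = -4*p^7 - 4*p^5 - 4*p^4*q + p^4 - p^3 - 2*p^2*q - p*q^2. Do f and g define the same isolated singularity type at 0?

The Hessian of f at 0 is [[0, 0], [0, 0]] with rank 0, so corank 2. A Groebner basis of the Jacobian ideal J(f) in C{p,q} is {p^3 - 3*p^2/4 - 3*p*q/2 - 3*q^2/4, p^2*q + p^2/2 + p*q + q^2/2, -p^2/4 + p*q^2 - p*q/2 - q^2/4, q^3}; counting standard monomials gives mu = 6. Corank 2; j^3 = (p + q)^3 is a perfect cube, so E-series; the 4-jet and mu = 6 give E_6. The Hessian of g at 0 is [[0, 0], [0, 0]] with rank 0, so corank 2. A Groebner basis of the Jacobian ideal J(g) in C{p,q} is {p*q^2 - p*q/4 - q^2/4, p*q/4 + q^3 + q^2/4, p^2 + p*q}; counting standard monomials gives mu = 5. Corank 2; j^3 = -p*(p + q)^2 has shape L^2 M (L != M), so D-series; mu = 5 gives D_5. f is E_6 but g is D_5, hence not right-equivalent.

No.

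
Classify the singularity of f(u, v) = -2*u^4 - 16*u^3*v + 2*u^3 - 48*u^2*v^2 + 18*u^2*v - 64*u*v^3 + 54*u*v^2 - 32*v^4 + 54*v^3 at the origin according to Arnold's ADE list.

E_6

The Hessian of f at 0 is [[0, 0], [0, 0]] with rank 0, so corank 2. A Groebner basis of the Jacobian ideal J(f) in C{u,v} is {v^4, u*v^2 + 8*v^3/3, u^2 + 6*u*v + 9*v^2}; counting standard monomials gives mu = 6. Corank 2; j^3 = 2*(u + 3*v)^3 is a perfect cube, so E-series; the 4-jet and mu = 6 give E_6.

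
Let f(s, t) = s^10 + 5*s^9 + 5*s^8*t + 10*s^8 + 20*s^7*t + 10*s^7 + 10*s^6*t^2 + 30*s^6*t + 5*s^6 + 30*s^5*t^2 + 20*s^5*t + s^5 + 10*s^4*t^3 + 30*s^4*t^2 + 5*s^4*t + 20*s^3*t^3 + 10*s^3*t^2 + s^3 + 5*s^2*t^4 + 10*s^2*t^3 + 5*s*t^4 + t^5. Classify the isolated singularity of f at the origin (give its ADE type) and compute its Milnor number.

Type E_{8}, Milnor number mu = 8.

The Hessian of f at 0 has rank 0. Corank 2; j^3 = s^3 is a perfect cube, so E-series; the 5-jet and mu = 8 give E_8.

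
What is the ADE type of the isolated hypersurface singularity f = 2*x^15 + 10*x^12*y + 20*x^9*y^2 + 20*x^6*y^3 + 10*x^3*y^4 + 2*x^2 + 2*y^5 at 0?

The Hessian of f at 0 has rank 1. Corank 1: A-series; mu = 4 gives A_4.

A_4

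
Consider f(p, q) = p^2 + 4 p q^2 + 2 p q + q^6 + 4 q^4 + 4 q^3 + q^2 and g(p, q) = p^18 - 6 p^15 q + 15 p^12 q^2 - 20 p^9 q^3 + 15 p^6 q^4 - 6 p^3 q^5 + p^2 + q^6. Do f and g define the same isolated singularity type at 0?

Yes.

The Hessian of f at 0 has rank 1. Corank 1: A-series; mu = 5 gives A_5. The Hessian of g at 0 has rank 1. Corank 1: A-series; mu = 5 gives A_5. Both have type A_5, hence right-equivalent.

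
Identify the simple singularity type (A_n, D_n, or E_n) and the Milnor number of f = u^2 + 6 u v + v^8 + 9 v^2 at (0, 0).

The Hessian of f at 0 is [[2, 6], [6, 18]] with rank 1, so corank 1. A Groebner basis of the Jacobian ideal J(f) in C{u,v} is {v^7, u + 3*v}; counting standard monomials gives mu = 7. Corank 1: A-series; mu = 7 gives A_7.

Type A_{7}, Milnor number mu = 7.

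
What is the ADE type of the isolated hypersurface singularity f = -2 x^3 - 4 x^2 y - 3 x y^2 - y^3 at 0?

D_{4}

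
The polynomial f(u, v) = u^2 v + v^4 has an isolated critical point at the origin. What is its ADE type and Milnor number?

Type D_{5}, Milnor number mu = 5.

The Hessian of f at 0 has rank 0. Corank 2; j^3 = u^2*v has shape L^2 M (L != M), so D-series; mu = 5 gives D_5.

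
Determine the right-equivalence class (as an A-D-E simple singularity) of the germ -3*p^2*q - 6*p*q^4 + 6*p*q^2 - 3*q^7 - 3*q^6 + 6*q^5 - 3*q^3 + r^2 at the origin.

The Hessian of f at 0 is [[0, 0, 0], [0, 0, 0], [0, 0, 2]] with rank 1, so corank 2. A Groebner basis of the Jacobian ideal J(f) in C{p,q,r} is {p*q + q^4 - q^2, p^3 - p^2/2 + p*q - q^3 - q^2/2, p^2*q - p^2/3 + 2*p*q/3 - q^3 - q^2/3, -p^2/6 + p*q^2 + p*q/3 - q^3 - q^2/6, r}; counting standard monomials gives mu = 7. Corank 2; j^3 = -3*q*(p - q)^2 has shape L^2 M (L != M), so D-series; mu = 7 gives D_7.

D_7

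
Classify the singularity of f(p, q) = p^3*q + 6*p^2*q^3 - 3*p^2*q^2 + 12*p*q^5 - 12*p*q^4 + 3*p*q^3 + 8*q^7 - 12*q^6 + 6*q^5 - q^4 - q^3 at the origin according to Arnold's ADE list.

The Hessian of f at 0 is [[0, 0], [0, 0]] with rank 0, so corank 2. A Groebner basis of the Jacobian ideal J(f) in C{p,q} is {p^3 - 3*p*q^2 - 3*q^2, p^2*q - 2*p*q^2, q^3}; counting standard monomials gives mu = 7. Corank 2; j^3 = -q^3 is a perfect cube, so E-series; the 4-jet and mu = 7 give E_7.

E7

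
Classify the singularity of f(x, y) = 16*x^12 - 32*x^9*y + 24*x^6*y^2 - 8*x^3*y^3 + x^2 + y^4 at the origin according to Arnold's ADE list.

A_3

The Hessian of f at 0 has rank 1. Corank 1: A-series; mu = 3 gives A_3.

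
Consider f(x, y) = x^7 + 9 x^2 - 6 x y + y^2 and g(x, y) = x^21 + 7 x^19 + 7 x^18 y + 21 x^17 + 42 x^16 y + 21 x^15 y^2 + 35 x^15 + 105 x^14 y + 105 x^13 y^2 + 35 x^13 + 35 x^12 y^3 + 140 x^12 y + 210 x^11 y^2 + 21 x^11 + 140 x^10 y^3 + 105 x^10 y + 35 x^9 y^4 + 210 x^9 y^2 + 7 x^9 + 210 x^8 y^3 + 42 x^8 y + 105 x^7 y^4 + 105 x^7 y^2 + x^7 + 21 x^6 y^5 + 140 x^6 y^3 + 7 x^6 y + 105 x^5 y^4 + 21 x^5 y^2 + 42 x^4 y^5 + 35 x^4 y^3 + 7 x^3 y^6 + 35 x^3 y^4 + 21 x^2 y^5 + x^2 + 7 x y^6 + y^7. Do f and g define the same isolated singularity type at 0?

Yes.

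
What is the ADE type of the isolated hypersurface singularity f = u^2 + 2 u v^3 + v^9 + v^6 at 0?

A_{8}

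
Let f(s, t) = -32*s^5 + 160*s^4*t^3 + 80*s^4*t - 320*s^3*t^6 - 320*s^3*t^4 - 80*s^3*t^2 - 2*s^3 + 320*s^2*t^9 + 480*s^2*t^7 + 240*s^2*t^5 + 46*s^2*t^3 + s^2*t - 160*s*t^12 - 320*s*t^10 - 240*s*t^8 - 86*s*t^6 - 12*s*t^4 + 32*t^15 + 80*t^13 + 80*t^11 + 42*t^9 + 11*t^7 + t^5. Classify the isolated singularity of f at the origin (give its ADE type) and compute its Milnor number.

The Hessian of f at 0 has rank 0. Corank 2; j^3 = -s^2*(2*s - t) has shape L^2 M (L != M), so D-series; mu = 6 gives D_6.

Type D6, Milnor number mu = 6.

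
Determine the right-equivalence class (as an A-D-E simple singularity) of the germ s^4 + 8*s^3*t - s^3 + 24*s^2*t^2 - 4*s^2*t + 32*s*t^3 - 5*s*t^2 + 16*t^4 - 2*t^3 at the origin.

D_5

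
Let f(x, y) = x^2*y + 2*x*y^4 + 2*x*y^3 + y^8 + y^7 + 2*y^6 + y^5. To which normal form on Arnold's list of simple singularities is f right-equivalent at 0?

The Hessian of f at 0 has rank 0. Corank 2; j^3 = x^2*y has shape L^2 M (L != M), so D-series; mu = 9 gives D_9.

D_{9}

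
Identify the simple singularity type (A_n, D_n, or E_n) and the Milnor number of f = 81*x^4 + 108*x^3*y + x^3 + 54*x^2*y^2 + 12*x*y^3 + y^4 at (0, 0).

Type E6, Milnor number mu = 6.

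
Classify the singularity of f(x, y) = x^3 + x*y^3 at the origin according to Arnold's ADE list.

E_7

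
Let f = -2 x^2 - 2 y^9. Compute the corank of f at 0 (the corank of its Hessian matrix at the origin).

1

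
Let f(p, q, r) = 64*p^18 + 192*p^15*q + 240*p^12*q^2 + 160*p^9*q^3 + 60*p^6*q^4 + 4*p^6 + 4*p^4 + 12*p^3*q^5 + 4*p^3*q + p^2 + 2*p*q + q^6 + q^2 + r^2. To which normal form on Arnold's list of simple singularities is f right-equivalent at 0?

The Hessian of f at 0 is [[2, 2, 0], [2, 2, 0], [0, 0, 2]] with rank 2, so corank 1. A Groebner basis of the Jacobian ideal J(f) in C{p,q,r} is {p*q^2 + p/2 + q/2, -p/2 + q^3 - q/2, p^2 + 2*p*q + q^2, r}; counting standard monomials gives mu = 5. Corank 1: A-series; mu = 5 gives A_5.

A_{5}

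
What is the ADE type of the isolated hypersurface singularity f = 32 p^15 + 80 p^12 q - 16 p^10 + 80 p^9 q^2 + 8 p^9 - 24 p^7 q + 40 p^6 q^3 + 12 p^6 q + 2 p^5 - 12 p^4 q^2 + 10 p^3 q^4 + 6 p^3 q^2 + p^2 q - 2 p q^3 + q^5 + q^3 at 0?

D_{4}

The Hessian of f at 0 is [[0, 0], [0, 0]] with rank 0, so corank 2. A Groebner basis of the Jacobian ideal J(f) in C{p,q} is {q^3, p^2 + 3*q^2, p*q}; counting standard monomials gives mu = 4. Corank 2; j^3 = q*(p^2 + q^2) splits into three distinct lines over C (the quadratic factor has nonzero discriminant), so D_4.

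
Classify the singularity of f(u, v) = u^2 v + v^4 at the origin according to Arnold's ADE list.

D5

The Hessian of f at 0 has rank 0. Corank 2; j^3 = u^2*v has shape L^2 M (L != M), so D-series; mu = 5 gives D_5.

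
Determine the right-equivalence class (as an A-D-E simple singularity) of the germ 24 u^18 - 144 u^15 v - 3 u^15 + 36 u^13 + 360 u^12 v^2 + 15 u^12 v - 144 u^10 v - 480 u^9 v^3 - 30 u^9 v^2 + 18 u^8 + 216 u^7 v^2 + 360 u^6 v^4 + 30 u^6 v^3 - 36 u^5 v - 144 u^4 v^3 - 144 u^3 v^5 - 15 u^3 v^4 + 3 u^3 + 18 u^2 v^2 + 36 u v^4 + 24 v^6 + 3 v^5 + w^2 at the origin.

The Hessian of f at 0 is [[0, 0, 0], [0, 0, 0], [0, 0, 2]] with rank 1, so corank 2. A Groebner basis of the Jacobian ideal J(f) in C{u,v,w} is {v^4, u^3, u^2/4 + u*v^2, w}; counting standard monomials gives mu = 8. Corank 2; j^3 = 3*u^3 is a perfect cube, so E-series; the 5-jet and mu = 8 give E_8.

E8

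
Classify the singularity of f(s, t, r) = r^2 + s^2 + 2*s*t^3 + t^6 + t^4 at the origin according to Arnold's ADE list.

A_{3}

The Hessian of f at 0 has rank 2. Corank 1: A-series; mu = 3 gives A_3.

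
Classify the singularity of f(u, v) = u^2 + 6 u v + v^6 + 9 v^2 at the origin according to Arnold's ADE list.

A_5

The Hessian of f at 0 has rank 1. Corank 1: A-series; mu = 5 gives A_5.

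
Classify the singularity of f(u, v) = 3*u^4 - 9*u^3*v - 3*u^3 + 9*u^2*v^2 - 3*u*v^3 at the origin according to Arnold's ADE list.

The Hessian of f at 0 has rank 0. Corank 2; j^3 = -3*u^3 is a perfect cube, so E-series; the 4-jet and mu = 7 give E_7.

E_7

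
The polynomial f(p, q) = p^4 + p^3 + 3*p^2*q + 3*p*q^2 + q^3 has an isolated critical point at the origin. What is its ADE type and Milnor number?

Type E_{6}, Milnor number mu = 6.

The Hessian of f at 0 is [[0, 0], [0, 0]] with rank 0, so corank 2. A Groebner basis of the Jacobian ideal J(f) in C{p,q} is {q^4, p*q^2 + 2*q^3/3, p^2 + 2*p*q + q^2}; counting standard monomials gives mu = 6. Corank 2; j^3 = (p + q)^3 is a perfect cube, so E-series; the 4-jet and mu = 6 give E_6.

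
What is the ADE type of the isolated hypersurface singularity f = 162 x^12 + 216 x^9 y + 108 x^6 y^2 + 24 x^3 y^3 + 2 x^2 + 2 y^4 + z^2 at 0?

A3

The Hessian of f at 0 has rank 2. Corank 1: A-series; mu = 3 gives A_3.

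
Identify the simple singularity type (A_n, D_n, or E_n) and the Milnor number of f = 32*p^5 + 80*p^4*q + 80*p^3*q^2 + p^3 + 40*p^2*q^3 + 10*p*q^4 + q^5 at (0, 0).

Type E_{8}, Milnor number mu = 8.

The Hessian of f at 0 has rank 0. Corank 2; j^3 = p^3 is a perfect cube, so E-series; the 5-jet and mu = 8 give E_8.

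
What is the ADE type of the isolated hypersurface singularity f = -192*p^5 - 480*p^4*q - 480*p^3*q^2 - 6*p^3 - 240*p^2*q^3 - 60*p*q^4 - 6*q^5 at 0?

E_{8}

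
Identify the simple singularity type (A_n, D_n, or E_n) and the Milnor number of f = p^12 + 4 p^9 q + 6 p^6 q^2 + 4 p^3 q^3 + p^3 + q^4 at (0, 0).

Type E_{6}, Milnor number mu = 6.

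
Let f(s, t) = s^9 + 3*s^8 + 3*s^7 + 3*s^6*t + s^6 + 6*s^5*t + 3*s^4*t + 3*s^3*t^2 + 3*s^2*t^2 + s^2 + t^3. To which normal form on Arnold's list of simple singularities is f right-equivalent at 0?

A_2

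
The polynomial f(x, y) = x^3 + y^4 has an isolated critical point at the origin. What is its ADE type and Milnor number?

The Hessian of f at 0 is [[0, 0], [0, 0]] with rank 0, so corank 2. A Groebner basis of the Jacobian ideal J(f) in C{x,y} is {y^3, x^2}; counting standard monomials gives mu = 6. Corank 2; j^3 = x^3 is a perfect cube, so E-series; the 4-jet and mu = 6 give E_6.

Type E_6, Milnor number mu = 6.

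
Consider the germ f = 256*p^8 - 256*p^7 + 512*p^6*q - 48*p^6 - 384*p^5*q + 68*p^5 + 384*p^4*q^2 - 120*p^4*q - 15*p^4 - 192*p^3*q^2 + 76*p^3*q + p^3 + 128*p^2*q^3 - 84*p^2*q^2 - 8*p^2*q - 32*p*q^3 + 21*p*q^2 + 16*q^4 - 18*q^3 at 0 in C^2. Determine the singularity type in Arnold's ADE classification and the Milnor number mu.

Type D_5, Milnor number mu = 5.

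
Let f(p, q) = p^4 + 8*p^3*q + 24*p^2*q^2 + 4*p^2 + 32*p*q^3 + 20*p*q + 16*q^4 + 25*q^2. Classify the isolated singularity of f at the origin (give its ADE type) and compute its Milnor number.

The Hessian of f at 0 is [[8, 20], [20, 50]] with rank 1, so corank 1. A Groebner basis of the Jacobian ideal J(f) in C{p,q} is {q^3, p + 5*q/2}; counting standard monomials gives mu = 3. Corank 1: A-series; mu = 3 gives A_3.

Type A3, Milnor number mu = 3.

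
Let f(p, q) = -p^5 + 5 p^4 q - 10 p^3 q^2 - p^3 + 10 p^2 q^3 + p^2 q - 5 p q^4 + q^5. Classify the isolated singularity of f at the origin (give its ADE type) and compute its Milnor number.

Type D_{6}, Milnor number mu = 6.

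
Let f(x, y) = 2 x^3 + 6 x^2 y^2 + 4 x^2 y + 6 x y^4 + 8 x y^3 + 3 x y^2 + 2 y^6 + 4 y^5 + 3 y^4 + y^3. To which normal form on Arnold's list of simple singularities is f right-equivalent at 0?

The Hessian of f at 0 is [[0, 0], [0, 0]] with rank 0, so corank 2. A Groebner basis of the Jacobian ideal J(f) in C{x,y} is {y^3, x^2 - 3*y^2/2, x*y + 3*y^2/2}; counting standard monomials gives mu = 4. Corank 2; j^3 = (x + y)*(2*x^2 + 2*x*y + y^2) splits into three distinct lines over C (the quadratic factor has nonzero discriminant), so D_4.

D_4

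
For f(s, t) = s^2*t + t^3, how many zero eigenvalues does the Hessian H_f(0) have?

Hessian at 0 has rank 0.

2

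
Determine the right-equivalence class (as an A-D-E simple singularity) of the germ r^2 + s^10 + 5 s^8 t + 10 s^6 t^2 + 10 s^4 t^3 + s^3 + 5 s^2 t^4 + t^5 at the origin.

The Hessian of f at 0 has rank 1. Corank 2; j^3 = s^3 is a perfect cube, so E-series; the 5-jet and mu = 8 give E_8.

E_8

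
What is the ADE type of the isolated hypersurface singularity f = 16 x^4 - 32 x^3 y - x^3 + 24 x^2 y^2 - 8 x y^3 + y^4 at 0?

E_6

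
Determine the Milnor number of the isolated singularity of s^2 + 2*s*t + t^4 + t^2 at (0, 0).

3

The Hessian of f at 0 has rank 1. Corank 1: A-series; mu = 3 gives A_3.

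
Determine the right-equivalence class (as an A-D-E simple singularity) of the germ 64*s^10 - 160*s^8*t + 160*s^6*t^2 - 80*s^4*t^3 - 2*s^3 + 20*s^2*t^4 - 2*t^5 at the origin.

The Hessian of f at 0 is [[0, 0], [0, 0]] with rank 0, so corank 2. A Groebner basis of the Jacobian ideal J(f) in C{s,t} is {t^4, s^2}; counting standard monomials gives mu = 8. Corank 2; j^3 = -2*s^3 is a perfect cube, so E-series; the 5-jet and mu = 8 give E_8.

E8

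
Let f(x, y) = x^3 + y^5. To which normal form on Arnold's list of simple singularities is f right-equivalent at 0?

The Hessian of f at 0 has rank 0. Corank 2; j^3 = x^3 is a perfect cube, so E-series; the 5-jet and mu = 8 give E_8.

E_8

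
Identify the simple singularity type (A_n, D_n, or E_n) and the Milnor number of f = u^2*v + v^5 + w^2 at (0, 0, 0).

Type D_6, Milnor number mu = 6.

The Hessian of f at 0 is [[0, 0, 0], [0, 0, 0], [0, 0, 2]] with rank 1, so corank 2. A Groebner basis of the Jacobian ideal J(f) in C{u,v,w} is {u^2/5 + v^4, u^3, u*v, w}; counting standard monomials gives mu = 6. Corank 2; j^3 = u^2*v has shape L^2 M (L != M), so D-series; mu = 6 gives D_6.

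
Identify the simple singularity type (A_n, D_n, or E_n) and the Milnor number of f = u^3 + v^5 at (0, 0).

The Hessian of f at 0 has rank 0. Corank 2; j^3 = u^3 is a perfect cube, so E-series; the 5-jet and mu = 8 give E_8.

Type E_8, Milnor number mu = 8.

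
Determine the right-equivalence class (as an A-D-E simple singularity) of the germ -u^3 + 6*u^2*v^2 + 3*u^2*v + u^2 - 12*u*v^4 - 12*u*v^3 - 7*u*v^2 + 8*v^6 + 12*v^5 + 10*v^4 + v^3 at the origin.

The Hessian of f at 0 has rank 1. Corank 1: A-series; mu = 2 gives A_2.

A2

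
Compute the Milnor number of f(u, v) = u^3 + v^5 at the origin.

8

The Hessian of f at 0 has rank 0. Corank 2; j^3 = u^3 is a perfect cube, so E-series; the 5-jet and mu = 8 give E_8.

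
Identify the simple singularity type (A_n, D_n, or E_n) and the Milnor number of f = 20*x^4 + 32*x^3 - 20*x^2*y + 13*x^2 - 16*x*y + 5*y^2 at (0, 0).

Type A_{1}, Milnor number mu = 1.

The Hessian of f at 0 is [[26, -16], [-16, 10]] with rank 2, so corank 0. A Groebner basis of the Jacobian ideal J(f) in C{x,y} is {x, y}; counting standard monomials gives mu = 1. Corank 0: nondegenerate Morse point, so A_1.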